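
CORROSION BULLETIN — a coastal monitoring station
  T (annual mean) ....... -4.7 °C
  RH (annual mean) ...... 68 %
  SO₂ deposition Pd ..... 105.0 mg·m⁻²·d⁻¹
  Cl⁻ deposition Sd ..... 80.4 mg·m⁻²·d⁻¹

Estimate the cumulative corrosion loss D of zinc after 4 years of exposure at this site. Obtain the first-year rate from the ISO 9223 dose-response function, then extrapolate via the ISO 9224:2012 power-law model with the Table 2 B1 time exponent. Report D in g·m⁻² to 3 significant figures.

zinc: f(T) = +0.038·(T−10) [T≤10 °C] = -0.5586
  Pd branch = 0.0129·Pd^0.44·e^(0.046·RH+f) = 1.306 μm/a
  Cl⁻ term: 0.0175·80.4^0.57·exp(0.008·68+0.085·-4.7) = 0.2465
  sum: 1.306 + 0.2465 → r_corr = 1.552 μm/a
Power-law: D(4) = r_corr · 4^0.813
  D(4) = 1.552 × 4^0.813 = 1.552 × 3.087 = 4.79 μm
  Mass loss = 4.79 μm × 7.14 g/cm³ = 34.2 g·m⁻²

D(4) = 34.2 g·m⁻²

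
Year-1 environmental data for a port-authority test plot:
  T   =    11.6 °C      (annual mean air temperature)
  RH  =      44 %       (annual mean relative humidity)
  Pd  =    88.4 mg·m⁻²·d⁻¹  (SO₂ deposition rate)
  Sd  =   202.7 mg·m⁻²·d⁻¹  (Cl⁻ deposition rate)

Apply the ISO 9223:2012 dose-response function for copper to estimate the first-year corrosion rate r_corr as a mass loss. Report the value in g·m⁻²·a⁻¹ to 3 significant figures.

copper: f(T) = -0.080·(T−10) [T>10 °C] = -0.1280
  SO₂ term: 0.0053·88.4^0.26·exp(0.059·44-0.1280) = 0.2005
  Cl⁻ term: 0.01025·202.7^0.27·exp(0.036·44+0.049·11.6) = 0.3701
  r_corr = 0.2005 + 0.3701 = 0.5707 μm/a
Convert to mass loss: 0.5707 μm/a × 8.96 g/cm³ = 5.113 g·m⁻²·a⁻¹

r_corr = 5.11 g·m⁻²·a⁻¹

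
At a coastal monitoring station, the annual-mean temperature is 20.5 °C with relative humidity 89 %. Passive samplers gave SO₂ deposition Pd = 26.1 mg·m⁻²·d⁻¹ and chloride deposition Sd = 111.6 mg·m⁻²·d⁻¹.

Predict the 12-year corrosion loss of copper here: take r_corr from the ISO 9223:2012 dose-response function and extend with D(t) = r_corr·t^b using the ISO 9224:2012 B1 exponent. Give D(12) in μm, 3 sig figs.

copper: temperature factor f = -0.080·(10.5) = -0.8400
  sulphur-dioxide contribution → 1.019 μm/a
  chloride contribution → 2.462 μm/a
  total first-year rate 3.481 μm/a
ISO 9224: D(t) = r_corr · t^b with b = 0.667 (copper, B1)
  D(12) = 3.481 × 12^0.667 = 3.481 × 5.246 = 18.26 μm

D(12) = 18.3 μm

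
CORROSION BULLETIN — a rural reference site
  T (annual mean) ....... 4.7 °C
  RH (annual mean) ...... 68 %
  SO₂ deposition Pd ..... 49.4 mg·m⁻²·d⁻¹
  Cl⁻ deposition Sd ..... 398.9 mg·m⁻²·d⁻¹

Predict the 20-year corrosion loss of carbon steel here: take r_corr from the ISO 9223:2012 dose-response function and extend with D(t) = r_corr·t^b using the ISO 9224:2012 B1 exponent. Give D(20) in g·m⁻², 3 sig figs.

D(20) = 2.68e+03 g·m⁻²

carbon steel: temperature factor f = +0.150·(-5.3) = -0.7950
  sulphur-dioxide contribution → 23.66 μm/a
  chloride contribution → 47.57 μm/a
  ⇒ r_corr(carbon steel) = 71.23 μm/a
Power-law: D(20) = r_corr · 20^0.523
  D(20) = 71.23 × 20^0.523 = 71.23 × 4.791 = 341.3 μm
  Mass loss = 341.3 μm × 7.85 g/cm³ = 2679 g·m⁻²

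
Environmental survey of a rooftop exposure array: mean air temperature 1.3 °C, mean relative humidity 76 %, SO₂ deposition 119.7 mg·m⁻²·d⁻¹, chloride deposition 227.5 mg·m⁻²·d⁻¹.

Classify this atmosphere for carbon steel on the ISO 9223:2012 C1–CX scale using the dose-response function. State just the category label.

carbon steel: temperature factor f = +0.150·(-8.7) = -1.3050
  SO₂ term: 1.77·119.7^0.52·exp(0.02·76-1.3050) = 26.42
  Sd branch = 0.102·Sd^0.62·e^(0.033·RH+0.04·T) = 38.17 μm/a
  r_corr = 26.42 + 38.17 = 64.59 μm/a
Category bounds: 50…80 μm/a bracket r_corr ⇒ C4

C4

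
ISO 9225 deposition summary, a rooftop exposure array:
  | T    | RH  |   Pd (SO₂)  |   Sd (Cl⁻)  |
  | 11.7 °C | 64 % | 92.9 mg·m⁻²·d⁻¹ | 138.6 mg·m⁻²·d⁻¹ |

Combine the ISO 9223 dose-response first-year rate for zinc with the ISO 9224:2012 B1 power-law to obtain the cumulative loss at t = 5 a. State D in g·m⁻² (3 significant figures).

zinc: f(T) = -0.071·(T−10) [T>10 °C] = -0.1207
  Pd branch = 0.0129·Pd^0.44·e^(0.046·RH+f) = 1.595 μm/a
  Sd branch = 0.0175·Sd^0.57·e^(0.008·RH+0.085·T) = 1.313 μm/a
  sum: 1.595 + 1.313 → r_corr = 2.907 μm/a
Long-term exponent b (ISO 9224 Table 2, B1) = 0.813
  D(5) = 2.907 × 5^0.813 = 2.907 × 3.701 = 10.76 μm
  Mass loss = 10.76 μm × 7.14 g/cm³ = 76.81 g·m⁻²

D(5) = 76.8 g·m⁻²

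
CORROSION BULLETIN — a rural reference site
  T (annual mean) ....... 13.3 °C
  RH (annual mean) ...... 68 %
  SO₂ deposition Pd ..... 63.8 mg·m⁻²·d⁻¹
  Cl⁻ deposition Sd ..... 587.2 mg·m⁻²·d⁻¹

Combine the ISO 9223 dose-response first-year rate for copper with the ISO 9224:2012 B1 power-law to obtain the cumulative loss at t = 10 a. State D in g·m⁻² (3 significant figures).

D(10) = 80.5 g·m⁻²

copper: f(T) = -0.080·(T−10) [T>10 °C] = -0.2640
  Pd branch = 0.0053·Pd^0.26·e^(0.059·RH+f) = 0.6626 μm/a
  Cl⁻ term: 0.01025·587.2^0.27·exp(0.036·68+0.049·13.3) = 1.272
  sum: 0.6626 + 1.272 → r_corr = 1.935 μm/a
ISO 9224: D(t) = r_corr · t^b with b = 0.667 (copper, B1)
  D(10) = 1.935 × 10^0.667 = 1.935 × 4.645 = 8.986 μm
  Mass loss = 8.986 μm × 8.96 g/cm³ = 80.52 g·m⁻²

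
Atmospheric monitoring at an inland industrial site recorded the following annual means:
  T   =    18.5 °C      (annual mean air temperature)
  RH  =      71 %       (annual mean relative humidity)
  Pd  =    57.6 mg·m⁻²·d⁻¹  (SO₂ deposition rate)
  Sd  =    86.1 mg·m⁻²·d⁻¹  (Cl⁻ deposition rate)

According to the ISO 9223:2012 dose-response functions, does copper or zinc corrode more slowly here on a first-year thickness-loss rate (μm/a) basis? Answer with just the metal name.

copper

copper: T>10 °C ⇒ hinge -0.080·(18.5−10) = -0.6800
  sulphur-dioxide contribution → 0.5081 μm/a
  chloride contribution → 1.089 μm/a
  total first-year rate 1.597 μm/a
zinc: T>10 °C ⇒ hinge -0.071·(18.5−10) = -0.6035
  sulphur-dioxide contribution → 1.1 μm/a
  chloride contribution → 1.886 μm/a
  ⇒ r_corr(zinc) = 2.986 μm/a
Ordering by μm/a: zinc (2.99) > copper (1.6)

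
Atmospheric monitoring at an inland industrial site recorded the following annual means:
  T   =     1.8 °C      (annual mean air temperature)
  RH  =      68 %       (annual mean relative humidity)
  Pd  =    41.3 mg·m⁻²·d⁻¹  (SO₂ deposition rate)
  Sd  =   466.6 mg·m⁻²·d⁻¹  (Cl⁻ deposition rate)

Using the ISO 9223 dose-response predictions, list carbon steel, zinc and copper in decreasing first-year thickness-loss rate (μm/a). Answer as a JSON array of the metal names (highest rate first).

carbon steel: temperature factor f = +0.150·(-8.2) = -1.2300
  sulphur-dioxide contribution → 13.95 μm/a
  chloride contribution → 46.68 μm/a
  ⇒ r_corr(carbon steel) = 60.64 μm/a
zinc: T≤10 °C ⇒ hinge +0.038·(1.8−10) = -0.3116
  sulphur-dioxide contribution → 1.109 μm/a
  chloride contribution → 1.167 μm/a
  ⇒ r_corr(zinc) = 2.275 μm/a
copper: f(T) = +0.126·(T−10) [T≤10 °C] = -1.0332
  sulphur-dioxide contribution → 0.2742 μm/a
  chloride contribution → 0.6805 μm/a
  ⇒ r_corr(copper) = 0.9547 μm/a
Ordering by μm/a: carbon steel (60.6) > zinc (2.28) > copper (0.955)

["carbon steel", "zinc", "copper"]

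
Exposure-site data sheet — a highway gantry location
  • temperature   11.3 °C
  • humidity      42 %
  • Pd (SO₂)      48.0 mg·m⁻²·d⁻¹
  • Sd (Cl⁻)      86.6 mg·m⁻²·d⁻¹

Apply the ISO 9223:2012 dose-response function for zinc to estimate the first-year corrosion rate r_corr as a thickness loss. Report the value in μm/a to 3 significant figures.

zinc: f(T) = -0.071·(T−10) [T>10 °C] = -0.0923
  SO₂ term: 0.0129·48.0^0.44·exp(0.046·42-0.0923) = 0.446
  Sd branch = 0.0175·Sd^0.57·e^(0.008·RH+0.085·T) = 0.8137 μm/a
  sum: 0.446 + 0.8137 → r_corr = 1.26 μm/a

r_corr = 1.26 μm/a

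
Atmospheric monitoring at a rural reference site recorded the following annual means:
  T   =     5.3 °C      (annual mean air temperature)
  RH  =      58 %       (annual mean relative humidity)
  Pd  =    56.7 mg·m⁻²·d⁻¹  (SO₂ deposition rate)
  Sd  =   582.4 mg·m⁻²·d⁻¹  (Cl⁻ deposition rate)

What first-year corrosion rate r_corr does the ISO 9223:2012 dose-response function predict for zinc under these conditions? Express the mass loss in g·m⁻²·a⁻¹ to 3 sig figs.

zinc: temperature factor f = +0.038·(-4.7) = -0.1786
  sulphur-dioxide contribution → 0.919 μm/a
  chloride contribution → 1.646 μm/a
  ⇒ r_corr(zinc) = 2.565 μm/a
Convert to mass loss: 2.565 μm/a × 7.14 g/cm³ = 18.31 g·m⁻²·a⁻¹

r_corr = 18.3 g·m⁻²·a⁻¹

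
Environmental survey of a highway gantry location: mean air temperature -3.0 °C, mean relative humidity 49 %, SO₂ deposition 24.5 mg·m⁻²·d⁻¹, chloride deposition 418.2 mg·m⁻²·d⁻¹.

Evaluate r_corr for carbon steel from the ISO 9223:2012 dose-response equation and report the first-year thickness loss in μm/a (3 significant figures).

r_corr = 22.8 μm/a

carbon steel: T≤10 °C ⇒ hinge +0.150·(-3.0−10) = -1.9500
  Pd branch = 1.77·Pd^0.52·e^(0.02·RH+f) = 3.541 μm/a
  Sd branch = 0.102·Sd^0.62·e^(0.033·RH+0.04·T) = 19.23 μm/a
  r_corr = 3.541 + 19.23 = 22.77 μm/a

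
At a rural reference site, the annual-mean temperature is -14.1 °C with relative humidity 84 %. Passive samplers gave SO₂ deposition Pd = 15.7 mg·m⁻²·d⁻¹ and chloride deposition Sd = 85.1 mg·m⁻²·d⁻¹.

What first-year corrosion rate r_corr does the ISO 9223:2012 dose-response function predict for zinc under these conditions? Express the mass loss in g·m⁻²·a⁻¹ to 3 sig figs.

r_corr = 6.83 g·m⁻²·a⁻¹

zinc: f(T) = +0.038·(T−10) [T≤10 °C] = -0.9158
  sulphur-dioxide contribution → 0.8264 μm/a
  chloride contribution → 0.1301 μm/a
  ⇒ r_corr(zinc) = 0.9565 μm/a
Convert to mass loss: 0.9565 μm/a × 7.14 g/cm³ = 6.83 g·m⁻²·a⁻¹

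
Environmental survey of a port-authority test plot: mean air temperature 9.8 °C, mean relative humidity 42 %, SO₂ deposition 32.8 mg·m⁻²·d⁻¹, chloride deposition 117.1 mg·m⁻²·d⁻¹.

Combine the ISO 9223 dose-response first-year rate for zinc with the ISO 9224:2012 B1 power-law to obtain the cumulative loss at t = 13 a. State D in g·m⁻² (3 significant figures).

zinc: temperature factor f = +0.038·(-0.2) = -0.0076
  Pd branch = 0.0129·Pd^0.44·e^(0.046·RH+f) = 0.4105 μm/a
  Sd branch = 0.0175·Sd^0.57·e^(0.008·RH+0.085·T) = 0.8508 μm/a
  sum: 0.4105 + 0.8508 → r_corr = 1.261 μm/a
Long-term exponent b (ISO 9224 Table 2, B1) = 0.813
  D(13) = 1.261 × 13^0.813 = 1.261 × 8.047 = 10.15 μm
  Mass loss = 10.15 μm × 7.14 g/cm³ = 72.47 g·m⁻²

D(13) = 72.5 g·m⁻²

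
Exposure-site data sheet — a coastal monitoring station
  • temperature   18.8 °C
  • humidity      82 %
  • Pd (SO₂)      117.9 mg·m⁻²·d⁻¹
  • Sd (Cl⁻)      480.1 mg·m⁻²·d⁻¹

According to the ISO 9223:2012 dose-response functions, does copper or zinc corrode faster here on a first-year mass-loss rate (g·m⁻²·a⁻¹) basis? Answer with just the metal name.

zinc

copper: f(T) = -0.080·(T−10) [T>10 °C] = -0.7040
  SO₂ term: 0.0053·117.9^0.26·exp(0.059·82-0.7040) = 1.144
  Cl⁻ term: 0.01025·480.1^0.27·exp(0.036·82+0.049·18.8) = 2.611
  sum: 1.144 + 2.611 → r_corr = 3.754 μm/a
  mass loss = 3.754 μm/a × 8.96 g/cm³ = 33.64 g·m⁻²·a⁻¹
zinc: T>10 °C ⇒ hinge -0.071·(18.8−10) = -0.6248
  SO₂ term: 0.0129·117.9^0.44·exp(0.046·82-0.6248) = 2.448
  Sd branch = 0.0175·Sd^0.57·e^(0.008·RH+0.085·T) = 5.627 μm/a
  r_corr = 2.448 + 5.627 = 8.076 μm/a
  mass loss = 8.076 μm/a × 7.14 g/cm³ = 57.66 g·m⁻²·a⁻¹
Ordering by g·m⁻²·a⁻¹: zinc (57.7) > copper (33.6)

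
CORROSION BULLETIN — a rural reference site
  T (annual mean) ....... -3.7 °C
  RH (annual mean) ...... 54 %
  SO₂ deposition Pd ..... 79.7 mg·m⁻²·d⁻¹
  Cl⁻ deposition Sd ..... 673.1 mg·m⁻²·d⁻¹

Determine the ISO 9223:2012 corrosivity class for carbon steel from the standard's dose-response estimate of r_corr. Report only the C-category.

carbon steel: T≤10 °C ⇒ hinge +0.150·(-3.7−10) = -2.0550
  SO₂ term: 1.77·79.7^0.52·exp(0.02·54-2.0550) = 6.506
  Cl⁻ term: 0.102·673.1^0.62·exp(0.033·54+0.04·-3.7) = 29.62
  sum: 6.506 + 29.62 → r_corr = 36.13 μm/a
Category bounds: 25…50 μm/a bracket r_corr ⇒ C3

C3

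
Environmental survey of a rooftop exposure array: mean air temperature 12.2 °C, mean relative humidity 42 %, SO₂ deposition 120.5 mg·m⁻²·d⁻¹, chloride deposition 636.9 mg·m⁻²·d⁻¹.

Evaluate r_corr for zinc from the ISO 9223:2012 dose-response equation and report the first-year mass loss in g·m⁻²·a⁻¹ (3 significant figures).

r_corr = 24.0 g·m⁻²·a⁻¹

zinc: temperature factor f = -0.071·(2.2) = -0.1562
  sulphur-dioxide contribution → 0.6273 μm/a
  chloride contribution → 2.739 μm/a
  ⇒ r_corr(zinc) = 3.367 μm/a
Convert to mass loss: 3.367 μm/a × 7.14 g/cm³ = 24.04 g·m⁻²·a⁻¹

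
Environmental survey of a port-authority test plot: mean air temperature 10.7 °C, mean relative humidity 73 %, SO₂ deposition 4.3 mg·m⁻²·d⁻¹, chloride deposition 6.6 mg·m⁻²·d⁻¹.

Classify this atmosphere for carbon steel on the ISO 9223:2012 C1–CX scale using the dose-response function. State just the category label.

carbon steel: T>10 °C ⇒ hinge -0.054·(10.7−10) = -0.0378
  Pd branch = 1.77·Pd^0.52·e^(0.02·RH+f) = 15.67 μm/a
  Cl⁻ term: 0.102·6.6^0.62·exp(0.033·73+0.04·10.7) = 5.608
  sum: 15.67 + 5.608 → r_corr = 21.28 μm/a
Category bounds: 1.3…25 μm/a bracket r_corr ⇒ C2

C2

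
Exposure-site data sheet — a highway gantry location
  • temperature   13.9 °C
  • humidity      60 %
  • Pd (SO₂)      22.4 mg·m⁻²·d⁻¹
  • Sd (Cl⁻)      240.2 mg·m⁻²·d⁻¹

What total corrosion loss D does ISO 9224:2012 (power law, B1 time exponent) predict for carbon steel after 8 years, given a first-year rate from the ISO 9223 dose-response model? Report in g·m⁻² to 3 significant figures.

D(8) = 1.46e+03 g·m⁻²

carbon steel: T>10 °C ⇒ hinge -0.054·(13.9−10) = -0.2106
  sulphur-dioxide contribution → 23.98 μm/a
  chloride contribution → 38.54 μm/a
  total first-year rate 62.52 μm/a
ISO 9224: D(t) = r_corr · t^b with b = 0.523 (carbon steel, B1)
  D(8) = 62.52 × 8^0.523 = 62.52 × 2.967 = 185.5 μm
  Mass loss = 185.5 μm × 7.85 g/cm³ = 1456 g·m⁻²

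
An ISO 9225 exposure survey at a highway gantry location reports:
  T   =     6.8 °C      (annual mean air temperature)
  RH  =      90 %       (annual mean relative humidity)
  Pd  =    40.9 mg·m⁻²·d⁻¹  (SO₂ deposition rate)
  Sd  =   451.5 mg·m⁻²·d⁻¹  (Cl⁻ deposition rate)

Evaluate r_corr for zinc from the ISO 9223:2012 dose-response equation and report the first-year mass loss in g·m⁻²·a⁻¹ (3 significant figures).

r_corr = 41.1 g·m⁻²·a⁻¹

zinc: T≤10 °C ⇒ hinge +0.038·(6.8−10) = -0.1216
  Pd branch = 0.0129·Pd^0.44·e^(0.046·RH+f) = 3.672 μm/a
  Cl⁻ term: 0.0175·451.5^0.57·exp(0.008·90+0.085·6.8) = 2.089
  r_corr = 3.672 + 2.089 = 5.761 μm/a
Convert to mass loss: 5.761 μm/a × 7.14 g/cm³ = 41.13 g·m⁻²·a⁻¹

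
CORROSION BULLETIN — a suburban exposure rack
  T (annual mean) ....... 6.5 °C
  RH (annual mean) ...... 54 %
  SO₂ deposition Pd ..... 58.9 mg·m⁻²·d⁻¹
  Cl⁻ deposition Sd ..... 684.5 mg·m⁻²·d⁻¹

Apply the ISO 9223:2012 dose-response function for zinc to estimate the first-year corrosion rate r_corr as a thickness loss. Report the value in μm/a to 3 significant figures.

zinc: T≤10 °C ⇒ hinge +0.038·(6.5−10) = -0.1330
  SO₂ term: 0.0129·58.9^0.44·exp(0.046·54-0.1330) = 0.8137
  Cl⁻ term: 0.0175·684.5^0.57·exp(0.008·54+0.085·6.5) = 1.935
  r_corr = 0.8137 + 1.935 = 2.749 μm/a

r_corr = 2.75 μm/a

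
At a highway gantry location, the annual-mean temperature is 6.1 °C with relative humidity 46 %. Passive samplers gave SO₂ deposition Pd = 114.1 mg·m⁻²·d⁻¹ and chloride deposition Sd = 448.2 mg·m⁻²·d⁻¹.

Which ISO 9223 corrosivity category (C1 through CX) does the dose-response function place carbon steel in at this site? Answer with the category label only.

carbon steel: f(T) = +0.150·(T−10) [T≤10 °C] = -0.5850
  Pd branch = 1.77·Pd^0.52·e^(0.02·RH+f) = 29.06 μm/a
  Cl⁻ term: 0.102·448.2^0.62·exp(0.033·46+0.04·6.1) = 26.17
  sum: 29.06 + 26.17 → r_corr = 55.22 μm/a
ISO 9223 Table 2 (carbon steel): 50 < 55.2 ≤ 80 μm/a ⇒ C4

C4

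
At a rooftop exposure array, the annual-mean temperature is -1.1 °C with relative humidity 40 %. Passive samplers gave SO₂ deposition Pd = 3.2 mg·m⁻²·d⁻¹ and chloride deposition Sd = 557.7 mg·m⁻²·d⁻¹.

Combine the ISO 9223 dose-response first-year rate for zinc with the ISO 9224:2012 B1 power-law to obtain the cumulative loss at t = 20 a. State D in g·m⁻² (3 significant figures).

D(20) = 73.1 g·m⁻²

zinc: temperature factor f = +0.038·(-11.1) = -0.4218
  Pd branch = 0.0129·Pd^0.44·e^(0.046·RH+f) = 0.08887 μm/a
  Sd branch = 0.0175·Sd^0.57·e^(0.008·RH+0.085·T) = 0.807 μm/a
  r_corr = 0.08887 + 0.807 = 0.8958 μm/a
Power-law: D(20) = r_corr · 20^0.813
  D(20) = 0.8958 × 20^0.813 = 0.8958 × 11.42 = 10.23 μm
  Mass loss = 10.23 μm × 7.14 g/cm³ = 73.06 g·m⁻²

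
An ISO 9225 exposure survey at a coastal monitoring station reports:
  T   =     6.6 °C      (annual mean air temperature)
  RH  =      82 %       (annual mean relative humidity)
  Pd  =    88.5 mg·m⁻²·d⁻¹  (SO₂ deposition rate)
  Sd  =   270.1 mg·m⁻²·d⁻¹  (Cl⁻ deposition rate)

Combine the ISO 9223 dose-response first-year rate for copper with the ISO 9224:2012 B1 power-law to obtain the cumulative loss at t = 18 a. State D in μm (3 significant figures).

D(18) = 18.1 μm

copper: T≤10 °C ⇒ hinge +0.126·(6.6−10) = -0.4284
  Pd branch = 0.0053·Pd^0.26·e^(0.059·RH+f) = 1.398 μm/a
  Cl⁻ term: 0.01025·270.1^0.27·exp(0.036·82+0.049·6.6) = 1.229
  r_corr = 1.398 + 1.229 = 2.628 μm/a
Long-term exponent b (ISO 9224 Table 2, B1) = 0.667
  D(18) = 2.628 × 18^0.667 = 2.628 × 6.875 = 18.06 μm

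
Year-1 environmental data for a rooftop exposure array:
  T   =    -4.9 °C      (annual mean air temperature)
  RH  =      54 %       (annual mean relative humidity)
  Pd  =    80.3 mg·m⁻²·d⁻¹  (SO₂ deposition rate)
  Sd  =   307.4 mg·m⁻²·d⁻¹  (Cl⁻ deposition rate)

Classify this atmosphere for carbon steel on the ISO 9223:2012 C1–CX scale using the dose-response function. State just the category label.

carbon steel: T≤10 °C ⇒ hinge +0.150·(-4.9−10) = -2.2350
  sulphur-dioxide contribution → 5.455 μm/a
  chloride contribution → 17.37 μm/a
  ⇒ r_corr(carbon steel) = 22.82 μm/a
Category bounds: 1.3…25 μm/a bracket r_corr ⇒ C2

C2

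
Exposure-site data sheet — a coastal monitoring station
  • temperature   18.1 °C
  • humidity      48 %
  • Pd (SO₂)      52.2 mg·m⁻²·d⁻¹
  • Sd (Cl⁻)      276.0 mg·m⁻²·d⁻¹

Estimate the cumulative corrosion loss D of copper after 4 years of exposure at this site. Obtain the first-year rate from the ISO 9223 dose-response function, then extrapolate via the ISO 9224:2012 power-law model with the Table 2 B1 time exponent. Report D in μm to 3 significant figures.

copper: T>10 °C ⇒ hinge -0.080·(18.1−10) = -0.6480
  SO₂ term: 0.0053·52.2^0.26·exp(0.059·48-0.6480) = 0.1316
  Cl⁻ term: 0.01025·276.0^0.27·exp(0.036·48+0.049·18.1) = 0.6389
  r_corr = 0.1316 + 0.6389 = 0.7705 μm/a
ISO 9224: D(t) = r_corr · t^b with b = 0.667 (copper, B1)
  D(4) = 0.7705 × 4^0.667 = 0.7705 × 2.521 = 1.942 μm

D(4) = 1.94 μm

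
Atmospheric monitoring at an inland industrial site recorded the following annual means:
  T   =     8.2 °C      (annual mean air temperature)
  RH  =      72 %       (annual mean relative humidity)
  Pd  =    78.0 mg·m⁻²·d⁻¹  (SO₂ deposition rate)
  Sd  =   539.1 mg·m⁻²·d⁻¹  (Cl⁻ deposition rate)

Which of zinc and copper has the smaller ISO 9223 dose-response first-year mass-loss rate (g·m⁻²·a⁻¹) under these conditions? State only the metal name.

zinc: T≤10 °C ⇒ hinge +0.038·(8.2−10) = -0.0684
  SO₂ term: 0.0129·78.0^0.44·exp(0.046·72-0.0684) = 2.248
  Cl⁻ term: 0.0175·539.1^0.57·exp(0.008·72+0.085·8.2) = 2.254
  sum: 2.248 + 2.254 → r_corr = 4.502 μm/a
  mass loss = 4.502 μm/a × 7.14 g/cm³ = 32.14 g·m⁻²·a⁻¹
copper: T≤10 °C ⇒ hinge +0.126·(8.2−10) = -0.2268
  SO₂ term: 0.0053·78.0^0.26·exp(0.059·72-0.2268) = 0.9175
  Cl⁻ term: 0.01025·539.1^0.27·exp(0.036·72+0.049·8.2) = 1.118
  sum: 0.9175 + 1.118 → r_corr = 2.036 μm/a
  mass loss = 2.036 μm/a × 8.96 g/cm³ = 18.24 g·m⁻²·a⁻¹
Ordering by g·m⁻²·a⁻¹: zinc (32.1) > copper (18.2)

copper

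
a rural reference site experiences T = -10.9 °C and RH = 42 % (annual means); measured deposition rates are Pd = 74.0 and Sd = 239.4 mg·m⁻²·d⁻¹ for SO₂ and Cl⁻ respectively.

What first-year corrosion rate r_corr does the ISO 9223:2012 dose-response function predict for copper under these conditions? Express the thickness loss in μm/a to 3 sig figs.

r_corr = 0.134 μm/a

copper: f(T) = +0.126·(T−10) [T≤10 °C] = -2.6334
  sulphur-dioxide contribution → 0.01389 μm/a
  chloride contribution → 0.1196 μm/a
  ⇒ r_corr(copper) = 0.1335 μm/a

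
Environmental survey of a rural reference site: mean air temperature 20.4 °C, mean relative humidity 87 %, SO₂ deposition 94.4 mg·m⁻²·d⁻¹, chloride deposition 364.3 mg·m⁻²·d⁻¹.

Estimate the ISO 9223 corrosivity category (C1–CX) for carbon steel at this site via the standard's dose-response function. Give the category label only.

carbon steel: temperature factor f = -0.054·(10.4) = -0.5616
  SO₂ term: 1.77·94.4^0.52·exp(0.02·87-0.5616) = 61.2
  Cl⁻ term: 0.102·364.3^0.62·exp(0.033·87+0.04·20.4) = 157.7
  sum: 61.2 + 157.7 → r_corr = 218.9 μm/a
Category bounds: 200…700 μm/a bracket r_corr ⇒ CX

CX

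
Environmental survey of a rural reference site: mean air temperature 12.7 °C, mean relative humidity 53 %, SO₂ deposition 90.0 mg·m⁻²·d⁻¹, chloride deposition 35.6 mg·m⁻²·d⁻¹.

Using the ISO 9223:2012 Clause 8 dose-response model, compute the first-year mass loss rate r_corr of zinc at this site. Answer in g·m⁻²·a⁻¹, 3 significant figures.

r_corr = 10.6 g·m⁻²·a⁻¹

zinc: temperature factor f = -0.071·(2.7) = -0.1917
  sulphur-dioxide contribution → 0.8831 μm/a
  chloride contribution → 0.603 μm/a
  total first-year rate 1.486 μm/a
Convert to mass loss: 1.486 μm/a × 7.14 g/cm³ = 10.61 g·m⁻²·a⁻¹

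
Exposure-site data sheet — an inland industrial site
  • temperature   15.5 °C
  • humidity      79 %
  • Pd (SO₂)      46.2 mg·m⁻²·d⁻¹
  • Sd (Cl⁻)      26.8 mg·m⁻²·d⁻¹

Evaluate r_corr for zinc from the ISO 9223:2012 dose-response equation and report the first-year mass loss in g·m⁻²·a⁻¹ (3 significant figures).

zinc: T>10 °C ⇒ hinge -0.071·(15.5−10) = -0.3905
  sulphur-dioxide contribution → 1.785 μm/a
  chloride contribution → 0.8012 μm/a
  total first-year rate 2.586 μm/a
Convert to mass loss: 2.586 μm/a × 7.14 g/cm³ = 18.47 g·m⁻²·a⁻¹

r_corr = 18.5 g·m⁻²·a⁻¹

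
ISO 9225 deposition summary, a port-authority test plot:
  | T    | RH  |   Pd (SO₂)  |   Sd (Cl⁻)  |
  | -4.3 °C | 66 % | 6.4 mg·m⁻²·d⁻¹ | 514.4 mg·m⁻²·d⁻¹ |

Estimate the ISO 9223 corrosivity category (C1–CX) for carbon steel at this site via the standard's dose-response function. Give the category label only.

C3

carbon steel: f(T) = +0.150·(T−10) [T≤10 °C] = -2.1450
  SO₂ term: 1.77·6.4^0.52·exp(0.02·66-2.1450) = 2.037
  Sd branch = 0.102·Sd^0.62·e^(0.033·RH+0.04·T) = 36.37 μm/a
  r_corr = 2.037 + 36.37 = 38.41 μm/a
Category bounds: 25…50 μm/a bracket r_corr ⇒ C3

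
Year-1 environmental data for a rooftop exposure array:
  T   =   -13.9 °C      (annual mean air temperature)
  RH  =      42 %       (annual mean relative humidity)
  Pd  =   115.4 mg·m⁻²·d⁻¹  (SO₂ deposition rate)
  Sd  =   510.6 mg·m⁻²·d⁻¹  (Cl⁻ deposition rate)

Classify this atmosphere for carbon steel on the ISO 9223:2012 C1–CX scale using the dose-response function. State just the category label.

C2

carbon steel: T≤10 °C ⇒ hinge +0.150·(-13.9−10) = -3.5850
  Pd branch = 1.77·Pd^0.52·e^(0.02·RH+f) = 1.343 μm/a
  Sd branch = 0.102·Sd^0.62·e^(0.033·RH+0.04·T) = 11.17 μm/a
  sum: 1.343 + 11.17 → r_corr = 12.51 μm/a
12.5 μm/a falls in (1.3, 25] for carbon steel → category C2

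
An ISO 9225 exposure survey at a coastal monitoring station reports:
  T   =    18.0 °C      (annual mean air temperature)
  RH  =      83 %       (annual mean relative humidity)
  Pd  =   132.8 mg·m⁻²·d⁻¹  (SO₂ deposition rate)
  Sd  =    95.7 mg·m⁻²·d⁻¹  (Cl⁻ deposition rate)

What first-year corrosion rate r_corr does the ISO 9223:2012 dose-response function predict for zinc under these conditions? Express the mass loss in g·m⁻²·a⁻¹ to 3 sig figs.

r_corr = 35.5 g·m⁻²·a⁻¹

zinc: f(T) = -0.071·(T−10) [T>10 °C] = -0.5680
  SO₂ term: 0.0129·132.8^0.44·exp(0.046·83-0.5680) = 2.859
  Sd branch = 0.0175·Sd^0.57·e^(0.008·RH+0.085·T) = 2.113 μm/a
  r_corr = 2.859 + 2.113 = 4.973 μm/a
Convert to mass loss: 4.973 μm/a × 7.14 g/cm³ = 35.51 g·m⁻²·a⁻¹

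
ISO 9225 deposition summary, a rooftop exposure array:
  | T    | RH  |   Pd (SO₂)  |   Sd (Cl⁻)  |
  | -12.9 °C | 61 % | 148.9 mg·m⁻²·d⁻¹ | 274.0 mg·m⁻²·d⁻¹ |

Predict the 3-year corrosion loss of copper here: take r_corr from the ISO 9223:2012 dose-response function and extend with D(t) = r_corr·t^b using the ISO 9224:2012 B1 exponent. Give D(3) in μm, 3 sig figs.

D(3) = 0.546 μm

copper: T≤10 °C ⇒ hinge +0.126·(-12.9−10) = -2.8854
  sulphur-dioxide contribution → 0.03973 μm/a
  chloride contribution → 0.2229 μm/a
  ⇒ r_corr(copper) = 0.2626 μm/a
Long-term exponent b (ISO 9224 Table 2, B1) = 0.667
  D(3) = 0.2626 × 3^0.667 = 0.2626 × 2.081 = 0.5465 μm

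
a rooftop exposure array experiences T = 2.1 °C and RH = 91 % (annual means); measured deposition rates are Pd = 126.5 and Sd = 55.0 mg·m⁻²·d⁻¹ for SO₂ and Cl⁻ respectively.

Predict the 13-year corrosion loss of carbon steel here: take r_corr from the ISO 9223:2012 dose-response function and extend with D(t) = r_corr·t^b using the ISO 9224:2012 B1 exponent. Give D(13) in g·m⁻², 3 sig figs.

carbon steel: T≤10 °C ⇒ hinge +0.150·(2.1−10) = -1.1850
  Pd branch = 1.77·Pd^0.52·e^(0.02·RH+f) = 41.38 μm/a
  Cl⁻ term: 0.102·55.0^0.62·exp(0.033·91+0.04·2.1) = 26.81
  sum: 41.38 + 26.81 → r_corr = 68.19 μm/a
ISO 9224: D(t) = r_corr · t^b with b = 0.523 (carbon steel, B1)
  D(13) = 68.19 × 13^0.523 = 68.19 × 3.825 = 260.8 μm
  Mass loss = 260.8 μm × 7.85 g/cm³ = 2047 g·m⁻²

D(13) = 2.05e+03 g·m⁻²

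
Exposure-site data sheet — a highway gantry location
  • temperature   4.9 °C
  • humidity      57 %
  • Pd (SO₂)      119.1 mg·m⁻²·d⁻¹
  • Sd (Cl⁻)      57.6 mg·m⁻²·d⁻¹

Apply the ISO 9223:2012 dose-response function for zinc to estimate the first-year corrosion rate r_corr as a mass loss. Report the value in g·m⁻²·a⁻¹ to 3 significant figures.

r_corr = 11.6 g·m⁻²·a⁻¹

zinc: temperature factor f = +0.038·(-5.1) = -0.1938
  Pd branch = 0.0129·Pd^0.44·e^(0.046·RH+f) = 1.198 μm/a
  Sd branch = 0.0175·Sd^0.57·e^(0.008·RH+0.085·T) = 0.4221 μm/a
  r_corr = 1.198 + 0.4221 = 1.62 μm/a
Convert to mass loss: 1.62 μm/a × 7.14 g/cm³ = 11.57 g·m⁻²·a⁻¹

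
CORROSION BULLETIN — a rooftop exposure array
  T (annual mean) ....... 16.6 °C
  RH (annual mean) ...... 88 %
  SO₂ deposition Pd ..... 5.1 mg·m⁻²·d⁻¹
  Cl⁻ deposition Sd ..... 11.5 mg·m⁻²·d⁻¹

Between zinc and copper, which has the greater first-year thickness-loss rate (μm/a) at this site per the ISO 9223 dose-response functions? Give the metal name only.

copper

zinc: T>10 °C ⇒ hinge -0.071·(16.6−10) = -0.4686
  Pd branch = 0.0129·Pd^0.44·e^(0.046·RH+f) = 0.9472 μm/a
  Cl⁻ term: 0.0175·11.5^0.57·exp(0.008·88+0.085·16.6) = 0.5837
  r_corr = 0.9472 + 0.5837 = 1.531 μm/a
copper: T>10 °C ⇒ hinge -0.080·(16.6−10) = -0.5280
  SO₂ term: 0.0053·5.1^0.26·exp(0.059·88-0.5280) = 0.8586
  Sd branch = 0.01025·Sd^0.27·e^(0.036·RH+0.049·T) = 1.062 μm/a
  sum: 0.8586 + 1.062 → r_corr = 1.921 μm/a
Ordering by μm/a: copper (1.92) > zinc (1.53)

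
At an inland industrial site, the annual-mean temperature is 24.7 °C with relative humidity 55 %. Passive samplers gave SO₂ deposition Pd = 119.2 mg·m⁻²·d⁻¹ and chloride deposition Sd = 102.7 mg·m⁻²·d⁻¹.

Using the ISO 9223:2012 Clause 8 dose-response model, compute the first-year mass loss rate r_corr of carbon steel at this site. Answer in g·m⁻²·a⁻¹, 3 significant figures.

r_corr = 460 g·m⁻²·a⁻¹

carbon steel: f(T) = -0.054·(T−10) [T>10 °C] = -0.7938
  Pd branch = 1.77·Pd^0.52·e^(0.02·RH+f) = 28.88 μm/a
  Sd branch = 0.102·Sd^0.62·e^(0.033·RH+0.04·T) = 29.72 μm/a
  r_corr = 28.88 + 29.72 = 58.6 μm/a
Convert to mass loss: 58.6 μm/a × 7.85 g/cm³ = 460 g·m⁻²·a⁻¹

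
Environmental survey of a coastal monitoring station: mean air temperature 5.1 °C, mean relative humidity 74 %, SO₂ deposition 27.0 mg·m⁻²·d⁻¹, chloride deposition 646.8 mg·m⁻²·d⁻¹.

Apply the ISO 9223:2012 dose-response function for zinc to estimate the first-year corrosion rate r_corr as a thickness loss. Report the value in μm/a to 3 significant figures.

r_corr = 3.33 μm/a

zinc: temperature factor f = +0.038·(-4.9) = -0.1862
  SO₂ term: 0.0129·27.0^0.44·exp(0.046·74-0.1862) = 1.374
  Sd branch = 0.0175·Sd^0.57·e^(0.008·RH+0.085·T) = 1.952 μm/a
  r_corr = 1.374 + 1.952 = 3.326 μm/a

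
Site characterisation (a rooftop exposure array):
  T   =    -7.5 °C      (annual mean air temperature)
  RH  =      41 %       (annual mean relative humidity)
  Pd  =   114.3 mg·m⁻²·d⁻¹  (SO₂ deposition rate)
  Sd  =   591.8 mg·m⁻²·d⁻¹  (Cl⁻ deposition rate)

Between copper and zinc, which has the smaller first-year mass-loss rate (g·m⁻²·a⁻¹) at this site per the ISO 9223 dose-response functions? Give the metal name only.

copper

copper: f(T) = +0.126·(T−10) [T≤10 °C] = -2.2050
  SO₂ term: 0.0053·114.3^0.26·exp(0.059·41-2.2050) = 0.02251
  Cl⁻ term: 0.01025·591.8^0.27·exp(0.036·41+0.049·-7.5) = 0.174
  sum: 0.02251 + 0.174 → r_corr = 0.1965 μm/a
  mass loss = 0.1965 μm/a × 8.96 g/cm³ = 1.761 g·m⁻²·a⁻¹
zinc: T≤10 °C ⇒ hinge +0.038·(-7.5−10) = -0.6650
  SO₂ term: 0.0129·114.3^0.44·exp(0.046·41-0.6650) = 0.3519
  Sd branch = 0.0175·Sd^0.57·e^(0.008·RH+0.085·T) = 0.4884 μm/a
  r_corr = 0.3519 + 0.4884 = 0.8403 μm/a
  mass loss = 0.8403 μm/a × 7.14 g/cm³ = 6 g·m⁻²·a⁻¹
Ordering by g·m⁻²·a⁻¹: zinc (6) > copper (1.76)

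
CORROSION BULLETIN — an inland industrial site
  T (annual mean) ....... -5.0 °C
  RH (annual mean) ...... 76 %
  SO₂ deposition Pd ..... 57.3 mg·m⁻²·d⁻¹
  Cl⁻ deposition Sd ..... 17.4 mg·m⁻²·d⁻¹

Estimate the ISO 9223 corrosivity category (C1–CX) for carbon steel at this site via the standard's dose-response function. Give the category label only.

C2

carbon steel: T≤10 °C ⇒ hinge +0.150·(-5.0−10) = -2.2500
  Pd branch = 1.77·Pd^0.52·e^(0.02·RH+f) = 7.001 μm/a
  Sd branch = 0.102·Sd^0.62·e^(0.033·RH+0.04·T) = 6.027 μm/a
  r_corr = 7.001 + 6.027 = 13.03 μm/a
13 μm/a falls in (1.3, 25] for carbon steel → category C2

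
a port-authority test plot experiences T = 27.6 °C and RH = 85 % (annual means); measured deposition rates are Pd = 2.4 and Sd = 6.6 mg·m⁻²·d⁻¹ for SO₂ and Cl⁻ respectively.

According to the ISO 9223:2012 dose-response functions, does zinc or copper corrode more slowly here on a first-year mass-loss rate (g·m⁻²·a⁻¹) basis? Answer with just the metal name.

zinc

zinc: f(T) = -0.071·(T−10) [T>10 °C] = -1.2496
  Pd branch = 0.0129·Pd^0.44·e^(0.046·RH+f) = 0.2712 μm/a
  Cl⁻ term: 0.0175·6.6^0.57·exp(0.008·85+0.085·27.6) = 1.058
  sum: 0.2712 + 1.058 → r_corr = 1.329 μm/a
  mass loss = 1.329 μm/a × 7.14 g/cm³ = 9.488 g·m⁻²·a⁻¹
copper: temperature factor f = -0.080·(17.6) = -1.4080
  Pd branch = 0.0053·Pd^0.26·e^(0.059·RH+f) = 0.2453 μm/a
  Sd branch = 0.01025·Sd^0.27·e^(0.036·RH+0.049·T) = 1.407 μm/a
  r_corr = 0.2453 + 1.407 = 1.652 μm/a
  mass loss = 1.652 μm/a × 8.96 g/cm³ = 14.8 g·m⁻²·a⁻¹
Ordering by g·m⁻²·a⁻¹: copper (14.8) > zinc (9.49)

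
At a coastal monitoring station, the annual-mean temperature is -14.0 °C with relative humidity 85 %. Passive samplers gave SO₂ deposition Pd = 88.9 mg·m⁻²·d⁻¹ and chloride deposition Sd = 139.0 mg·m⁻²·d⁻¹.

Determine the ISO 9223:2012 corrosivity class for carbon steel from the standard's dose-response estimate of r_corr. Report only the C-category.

C2

carbon steel: T≤10 °C ⇒ hinge +0.150·(-14.0−10) = -3.6000
  SO₂ term: 1.77·88.9^0.52·exp(0.02·85-3.6000) = 2.731
  Cl⁻ term: 0.102·139.0^0.62·exp(0.033·85+0.04·-14.0) = 20.52
  r_corr = 2.731 + 20.52 = 23.25 μm/a
ISO 9223 Table 2 (carbon steel): 1.3 < 23.3 ≤ 25 μm/a ⇒ C2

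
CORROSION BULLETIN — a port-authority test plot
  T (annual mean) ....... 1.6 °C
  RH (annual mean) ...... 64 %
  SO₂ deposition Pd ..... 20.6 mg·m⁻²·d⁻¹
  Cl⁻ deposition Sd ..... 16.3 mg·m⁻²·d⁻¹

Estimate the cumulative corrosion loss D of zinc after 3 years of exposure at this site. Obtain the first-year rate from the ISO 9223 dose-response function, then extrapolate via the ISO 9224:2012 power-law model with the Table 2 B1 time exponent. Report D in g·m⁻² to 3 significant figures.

D(3) = 14.6 g·m⁻²

zinc: T≤10 °C ⇒ hinge +0.038·(1.6−10) = -0.3192
  Pd branch = 0.0129·Pd^0.44·e^(0.046·RH+f) = 0.6739 μm/a
  Sd branch = 0.0175·Sd^0.57·e^(0.008·RH+0.085·T) = 0.1642 μm/a
  r_corr = 0.6739 + 0.1642 = 0.8382 μm/a
ISO 9224: D(t) = r_corr · t^b with b = 0.813 (zinc, B1)
  D(3) = 0.8382 × 3^0.813 = 0.8382 × 2.443 = 2.048 μm
  Mass loss = 2.048 μm × 7.14 g/cm³ = 14.62 g·m⁻²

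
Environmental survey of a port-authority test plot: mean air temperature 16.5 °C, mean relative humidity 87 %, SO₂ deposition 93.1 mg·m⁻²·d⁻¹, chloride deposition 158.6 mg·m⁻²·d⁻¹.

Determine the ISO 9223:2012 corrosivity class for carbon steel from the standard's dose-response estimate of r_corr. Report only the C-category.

carbon steel: T>10 °C ⇒ hinge -0.054·(16.5−10) = -0.3510
  sulphur-dioxide contribution → 75 μm/a
  chloride contribution → 80.59 μm/a
  total first-year rate 155.6 μm/a
Category bounds: 80…200 μm/a bracket r_corr ⇒ C5

C5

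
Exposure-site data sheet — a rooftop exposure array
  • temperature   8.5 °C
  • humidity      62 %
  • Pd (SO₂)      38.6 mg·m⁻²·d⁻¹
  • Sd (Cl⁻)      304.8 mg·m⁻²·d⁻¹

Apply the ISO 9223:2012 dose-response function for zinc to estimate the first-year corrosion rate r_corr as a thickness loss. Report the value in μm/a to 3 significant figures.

zinc: temperature factor f = +0.038·(-1.5) = -0.0570
  Pd branch = 0.0129·Pd^0.44·e^(0.046·RH+f) = 1.053 μm/a
  Cl⁻ term: 0.0175·304.8^0.57·exp(0.008·62+0.085·8.5) = 1.542
  sum: 1.053 + 1.542 → r_corr = 2.595 μm/a

r_corr = 2.60 μm/a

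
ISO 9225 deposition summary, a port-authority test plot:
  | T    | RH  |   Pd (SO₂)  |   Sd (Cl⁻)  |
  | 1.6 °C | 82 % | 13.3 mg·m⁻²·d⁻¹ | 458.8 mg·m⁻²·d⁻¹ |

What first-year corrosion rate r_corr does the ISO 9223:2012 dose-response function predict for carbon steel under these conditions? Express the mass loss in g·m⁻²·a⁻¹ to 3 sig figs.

r_corr = 649 g·m⁻²·a⁻¹

carbon steel: f(T) = +0.150·(T−10) [T≤10 °C] = -1.2600
  sulphur-dioxide contribution → 9.94 μm/a
  chloride contribution → 72.74 μm/a
  total first-year rate 82.69 μm/a
Convert to mass loss: 82.69 μm/a × 7.85 g/cm³ = 649.1 g·m⁻²·a⁻¹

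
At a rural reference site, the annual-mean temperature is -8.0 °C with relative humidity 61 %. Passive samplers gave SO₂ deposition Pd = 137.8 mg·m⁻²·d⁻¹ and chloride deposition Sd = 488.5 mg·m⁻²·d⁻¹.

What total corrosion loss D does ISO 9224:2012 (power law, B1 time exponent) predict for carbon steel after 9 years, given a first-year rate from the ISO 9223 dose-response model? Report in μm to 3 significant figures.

D(9) = 97.8 μm

carbon steel: temperature factor f = +0.150·(-18.0) = -2.7000
  sulphur-dioxide contribution → 5.219 μm/a
  chloride contribution → 25.76 μm/a
  total first-year rate 30.98 μm/a
Long-term exponent b (ISO 9224 Table 2, B1) = 0.523
  D(9) = 30.98 × 9^0.523 = 30.98 × 3.156 = 97.76 μm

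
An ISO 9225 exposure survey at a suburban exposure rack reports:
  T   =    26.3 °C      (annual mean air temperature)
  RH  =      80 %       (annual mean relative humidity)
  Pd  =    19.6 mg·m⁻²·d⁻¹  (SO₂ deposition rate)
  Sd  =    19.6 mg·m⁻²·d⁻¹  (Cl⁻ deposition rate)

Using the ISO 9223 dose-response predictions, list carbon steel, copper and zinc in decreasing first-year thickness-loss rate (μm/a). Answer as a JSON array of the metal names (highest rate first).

["carbon steel", "zinc", "copper"]

carbon steel: T>10 °C ⇒ hinge -0.054·(26.3−10) = -0.8802
  sulphur-dioxide contribution → 17.08 μm/a
  chloride contribution → 25.89 μm/a
  ⇒ r_corr(carbon steel) = 42.98 μm/a
copper: T>10 °C ⇒ hinge -0.080·(26.3−10) = -1.3040
  sulphur-dioxide contribution → 0.3498 μm/a
  chloride contribution → 1.479 μm/a
  ⇒ r_corr(copper) = 1.829 μm/a
zinc: temperature factor f = -0.071·(16.3) = -1.1573
  sulphur-dioxide contribution → 0.5954 μm/a
  chloride contribution → 1.692 μm/a
  ⇒ r_corr(zinc) = 2.288 μm/a
Ordering by μm/a: carbon steel (43) > zinc (2.29) > copper (1.83)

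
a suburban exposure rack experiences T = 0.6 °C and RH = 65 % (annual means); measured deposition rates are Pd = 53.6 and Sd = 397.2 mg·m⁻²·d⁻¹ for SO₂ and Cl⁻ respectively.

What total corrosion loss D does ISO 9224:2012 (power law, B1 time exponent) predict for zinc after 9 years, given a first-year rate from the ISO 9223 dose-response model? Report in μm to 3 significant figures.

zinc: f(T) = +0.038·(T−10) [T≤10 °C] = -0.3572
  Pd branch = 0.0129·Pd^0.44·e^(0.046·RH+f) = 1.035 μm/a
  Cl⁻ term: 0.0175·397.2^0.57·exp(0.008·65+0.085·0.6) = 0.9385
  sum: 1.035 + 0.9385 → r_corr = 1.973 μm/a
Power-law: D(9) = r_corr · 9^0.813
  D(9) = 1.973 × 9^0.813 = 1.973 × 5.968 = 11.78 μm

D(9) = 11.8 μm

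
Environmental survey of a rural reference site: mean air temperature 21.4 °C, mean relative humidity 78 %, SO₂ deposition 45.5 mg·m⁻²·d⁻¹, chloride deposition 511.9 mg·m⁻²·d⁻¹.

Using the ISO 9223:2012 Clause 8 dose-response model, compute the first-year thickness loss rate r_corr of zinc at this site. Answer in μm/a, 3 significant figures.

r_corr = 8.16 μm/a

zinc: temperature factor f = -0.071·(11.4) = -0.8094
  SO₂ term: 0.0129·45.5^0.44·exp(0.046·78-0.8094) = 1.114
  Cl⁻ term: 0.0175·511.9^0.57·exp(0.008·78+0.085·21.4) = 7.051
  r_corr = 1.114 + 7.051 = 8.165 μm/a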